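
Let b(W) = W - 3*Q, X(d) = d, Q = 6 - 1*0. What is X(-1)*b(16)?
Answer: 2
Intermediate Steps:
Q = 6 (Q = 6 + 0 = 6)
b(W) = -18 + W (b(W) = W - 3*6 = W - 18 = -18 + W)
X(-1)*b(16) = -(-18 + 16) = -1*(-2) = 2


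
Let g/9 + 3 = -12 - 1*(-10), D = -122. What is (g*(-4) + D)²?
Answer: 3364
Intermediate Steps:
g = -45 (g = -27 + 9*(-12 - 1*(-10)) = -27 + 9*(-12 + 10) = -27 + 9*(-2) = -27 - 18 = -45)
(g*(-4) + D)² = (-45*(-4) - 122)² = (180 - 122)² = 58² = 3364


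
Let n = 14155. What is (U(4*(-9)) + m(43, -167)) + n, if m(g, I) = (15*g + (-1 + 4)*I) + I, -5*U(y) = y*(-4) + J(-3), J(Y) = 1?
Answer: 14103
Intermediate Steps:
U(y) = -1/5 + 4*y/5 (U(y) = -(y*(-4) + 1)/5 = -(-4*y + 1)/5 = -(1 - 4*y)/5 = -1/5 + 4*y/5)
m(g, I) = 4*I + 15*g (m(g, I) = (15*g + 3*I) + I = (3*I + 15*g) + I = 4*I + 15*g)
(U(4*(-9)) + m(43, -167)) + n = ((-1/5 + 4*(4*(-9))/5) + (4*(-167) + 15*43)) + 14155 = ((-1/5 + (4/5)*(-36)) + (-668 + 645)) + 14155 = ((-1/5 - 144/5) - 23) + 14155 = (-29 - 23) + 14155 = -52 + 14155 = 14103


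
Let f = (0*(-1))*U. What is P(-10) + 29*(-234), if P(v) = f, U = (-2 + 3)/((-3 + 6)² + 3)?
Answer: -6786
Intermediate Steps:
U = 1/12 (U = 1/(3² + 3) = 1/(9 + 3) = 1/12 ≈ 0.083333)
f = 0 (f = (0*(-1))*(1/12) = 0*(1/12) = 0)
P(v) = 0
P(-10) + 29*(-234) = 0 + 29*(-234) = 0 - 6786 = -6786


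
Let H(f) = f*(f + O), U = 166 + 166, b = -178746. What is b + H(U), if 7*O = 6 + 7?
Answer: -475338/7 ≈ -67905.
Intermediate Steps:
U = 332
O = 13/7 (O = (6 + 7)/7 = (⅐)*13 = 13/7 ≈ 1.8571)
H(f) = f*(13/7 + f) (H(f) = f*(f + 13/7) = f*(13/7 + f))
b + H(U) = -178746 + (⅐)*332*(13 + 7*332) = -178746 + (⅐)*332*(13 + 2324) = -178746 + (⅐)*332*2337 = -178746 + 775884/7 = -475338/7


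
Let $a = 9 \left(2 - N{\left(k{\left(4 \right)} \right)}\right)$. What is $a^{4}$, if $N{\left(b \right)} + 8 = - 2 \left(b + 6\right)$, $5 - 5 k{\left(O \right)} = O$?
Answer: $\frac{1032386052096}{625} \approx 1.6518 \cdot 10^{9}$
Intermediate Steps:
$k{\left(O \right)} = 1 - \frac{O}{5}$
$N{\left(b \right)} = -20 - 2 b$ ($N{\left(b \right)} = -8 - 2 \left(b + 6\right) = -8 - 2 \left(6 + b\right) = -8 - \left(12 + 2 b\right) = -20 - 2 b$)
$a = \frac{1008}{5}$ ($a = 9 \left(2 - \left(-20 - 2 \left(1 - \frac{4}{5}\right)\right)\right) = 9 \left(2 - \left(-20 - \frac{2}{5}\right)\right) = 9 \left(2 - - \frac{102}{5}\right) = 9 \left(2 + \frac{102}{5}\right) = 9 \cdot \frac{112}{5} = \frac{1008}{5} \approx 201.6$)
$a^{4} = \left(\frac{1008}{5}\right)^{4} = \frac{1032386052096}{625}$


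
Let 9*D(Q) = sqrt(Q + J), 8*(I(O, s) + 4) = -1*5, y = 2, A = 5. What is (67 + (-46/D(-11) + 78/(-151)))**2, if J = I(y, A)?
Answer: -18666311443/2850125 + 16624584*I*sqrt(10)/3775 ≈ -6549.3 + 13926.0*I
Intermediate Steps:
I(O, s) = -37/8 (I(O, s) = -4 + (-1*5)/8 = -4 + (1/8)*(-5) = -4 - 5/8 = -37/8)
J = -37/8 ≈ -4.6250
D(Q) = sqrt(-37/8 + Q)/9 (D(Q) = sqrt(Q - 37/8)/9 = sqrt(-37/8 + Q)/9)
(67 + (-46/D(-11) + 78/(-151)))**2 = (67 + (-46*36/sqrt(-74 + 16*(-11)) + 78/(-151)))**2 = (67 + (-46*36/sqrt(-74 - 176) + 78*(-1/151)))**2 = (67 + (-46*(-18*I*sqrt(10)/25) - 78/151))**2 = (67 + (-(-828)*I*sqrt(10)/25 - 78/151))**2 = (67 + (828*I*sqrt(10)/25 - 78/151))**2 = (67 + (-78/151 + 828*I*sqrt(10)/25))**2 = (10039/151 + 828*I*sqrt(10)/25)**2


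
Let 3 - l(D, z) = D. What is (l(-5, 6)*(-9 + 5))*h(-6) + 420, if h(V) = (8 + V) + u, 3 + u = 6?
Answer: 260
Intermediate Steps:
u = 3 (u = -3 + 6 = 3)
l(D, z) = 3 - D
h(V) = 11 + V (h(V) = (8 + V) + 3 = 11 + V)
(l(-5, 6)*(-9 + 5))*h(-6) + 420 = ((3 - 1*(-5))*(-9 + 5))*(11 - 6) + 420 = ((3 + 5)*(-4))*5 + 420 = (8*(-4))*5 + 420 = -32*5 + 420 = -160 + 420 = 260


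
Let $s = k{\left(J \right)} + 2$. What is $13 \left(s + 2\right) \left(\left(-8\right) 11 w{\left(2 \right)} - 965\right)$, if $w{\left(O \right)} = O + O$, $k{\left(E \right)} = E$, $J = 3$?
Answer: $-119847$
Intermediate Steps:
$s = 5$ ($s = 3 + 2 = 5$)
$w{\left(O \right)} = 2 O$
$13 \left(s + 2\right) \left(\left(-8\right) 11 w{\left(2 \right)} - 965\right) = 13 \left(5 + 2\right) \left(\left(-8\right) 11 \cdot 2 \cdot 2 - 965\right) = 13 \cdot 7 \left(\left(-88\right) 4 - 965\right) = 91 \left(-352 - 965\right) = 91 \left(-1317\right) = -119847$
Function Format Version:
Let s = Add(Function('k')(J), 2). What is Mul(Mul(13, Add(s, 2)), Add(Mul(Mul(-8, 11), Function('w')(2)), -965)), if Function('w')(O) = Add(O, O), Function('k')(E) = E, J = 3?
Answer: -119847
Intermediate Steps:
s = 5 (s = Add(3, 2) = 5)
Function('w')(O) = Mul(2, O)
Mul(Mul(13, Add(s, 2)), Add(Mul(Mul(-8, 11), Function('w')(2)), -965)) = Mul(Mul(13, Add(5, 2)), Add(Mul(Mul(-8, 11), Mul(2, 2)), -965)) = Mul(Mul(13, 7), Add(Mul(-88, 4), -965)) = Mul(91, Add(-352, -965)) = Mul(91, -1317) = -119847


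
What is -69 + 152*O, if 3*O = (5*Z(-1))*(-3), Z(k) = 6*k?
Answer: 4491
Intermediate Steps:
O = 30 (O = ((5*(6*(-1)))*(-3))/3 = ((5*(-6))*(-3))/3 = (-30*(-3))/3 = (⅓)*90 = 30)
-69 + 152*O = -69 + 152*30 = -69 + 4560 = 4491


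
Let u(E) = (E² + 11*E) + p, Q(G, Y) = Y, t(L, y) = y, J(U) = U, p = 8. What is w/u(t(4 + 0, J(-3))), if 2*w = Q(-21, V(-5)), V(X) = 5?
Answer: -5/32 ≈ -0.15625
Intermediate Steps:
w = 5/2 (w = (½)*5 = 5/2 ≈ 2.5000)
u(E) = 8 + E² + 11*E (u(E) = (E² + 11*E) + 8 = 8 + E² + 11*E)
w/u(t(4 + 0, J(-3))) = 5/(2*(8 + (-3)² + 11*(-3))) = 5/(2*(8 + 9 - 33)) = (5/2)/(-16) = (5/2)*(-1/16) = -5/32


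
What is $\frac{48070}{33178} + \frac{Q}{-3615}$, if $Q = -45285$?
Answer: $\frac{55874626}{3997949} \approx 13.976$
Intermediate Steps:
$\frac{48070}{33178} + \frac{Q}{-3615} = \frac{48070}{33178} - \frac{45285}{-3615} = 48070 \cdot \frac{1}{33178} - - \frac{3019}{241} = \frac{24035}{16589} + \frac{3019}{241} = \frac{55874626}{3997949}$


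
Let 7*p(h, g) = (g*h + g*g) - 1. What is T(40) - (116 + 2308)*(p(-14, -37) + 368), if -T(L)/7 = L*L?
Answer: -10894288/7 ≈ -1.5563e+6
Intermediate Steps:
p(h, g) = -⅐ + g²/7 + g*h/7 (p(h, g) = ((g*h + g*g) - 1)/7 = ((g*h + g²) - 1)/7 = ((g² + g*h) - 1)/7 = (-1 + g² + g*h)/7 = -⅐ + g²/7 + g*h/7)
T(L) = -7*L² (T(L) = -7*L*L = -7*L²)
T(40) - (116 + 2308)*(p(-14, -37) + 368) = -7*40² - (116 + 2308)*((-⅐ + (⅐)*(-37)² + (⅐)*(-37)*(-14)) + 368) = -7*1600 - 2424*((-⅐ + (⅐)*1369 + 74) + 368) = -11200 - 2424*((-⅐ + 1369/7 + 74) + 368) = -11200 - 2424*(1886/7 + 368) = -11200 - 2424*4462/7 = -11200 - 1*10815888/7 = -11200 - 10815888/7 = -10894288/7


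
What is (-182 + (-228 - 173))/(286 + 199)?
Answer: -583/485 ≈ -1.2021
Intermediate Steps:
(-182 + (-228 - 173))/(286 + 199) = (-182 - 401)/485 = -583*1/485 = -583/485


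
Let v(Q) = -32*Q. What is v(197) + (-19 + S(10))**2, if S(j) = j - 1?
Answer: -6204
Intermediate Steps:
S(j) = -1 + j
v(197) + (-19 + S(10))**2 = -32*197 + (-19 + (-1 + 10))**2 = -6304 + (-19 + 9)**2 = -6304 + (-10)**2 = -6304 + 100 = -6204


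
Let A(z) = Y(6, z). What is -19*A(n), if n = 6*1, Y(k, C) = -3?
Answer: 57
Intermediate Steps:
n = 6
A(z) = -3
-19*A(n) = -19*(-3) = 57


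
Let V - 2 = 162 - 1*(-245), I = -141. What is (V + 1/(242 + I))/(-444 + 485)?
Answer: 41310/4141 ≈ 9.9758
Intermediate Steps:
V = 409 (V = 2 + (162 - 1*(-245)) = 2 + (162 + 245) = 2 + 407 = 409)
(V + 1/(242 + I))/(-444 + 485) = (409 + 1/(242 - 141))/(-444 + 485) = (409 + 1/101)/41 = (409 + 1/101)*(1/41) = (41310/101)*(1/41) = 41310/4141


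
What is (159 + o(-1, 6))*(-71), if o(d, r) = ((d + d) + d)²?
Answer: -11928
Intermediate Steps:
o(d, r) = 9*d² (o(d, r) = (2*d + d)² = (3*d)² = 9*d²)
(159 + o(-1, 6))*(-71) = (159 + 9*(-1)²)*(-71) = (159 + 9*1)*(-71) = (159 + 9)*(-71) = 168*(-71) = -11928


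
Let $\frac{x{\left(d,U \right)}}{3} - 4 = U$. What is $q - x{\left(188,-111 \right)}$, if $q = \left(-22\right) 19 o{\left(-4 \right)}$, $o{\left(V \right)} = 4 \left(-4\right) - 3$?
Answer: $8263$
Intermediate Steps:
$o{\left(V \right)} = -19$ ($o{\left(V \right)} = -16 - 3 = -19$)
$x{\left(d,U \right)} = 12 + 3 U$
$q = 7942$ ($q = \left(-22\right) 19 \left(-19\right) = \left(-418\right) \left(-19\right) = 7942$)
$q - x{\left(188,-111 \right)} = 7942 - \left(12 + 3 \left(-111\right)\right) = 7942 - \left(12 - 333\right) = 7942 - -321 = 7942 + 321 = 8263$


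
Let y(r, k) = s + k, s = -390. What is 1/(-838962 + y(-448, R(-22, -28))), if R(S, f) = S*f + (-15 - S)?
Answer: -1/838729 ≈ -1.1923e-6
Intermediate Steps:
R(S, f) = -15 - S + S*f
y(r, k) = -390 + k
1/(-838962 + y(-448, R(-22, -28))) = 1/(-838962 + (-390 + (-15 - 1*(-22) - 22*(-28)))) = 1/(-838962 + (-390 + (-15 + 22 + 616))) = 1/(-838962 + (-390 + 623)) = 1/(-838962 + 233) = 1/(-838729) = -1/838729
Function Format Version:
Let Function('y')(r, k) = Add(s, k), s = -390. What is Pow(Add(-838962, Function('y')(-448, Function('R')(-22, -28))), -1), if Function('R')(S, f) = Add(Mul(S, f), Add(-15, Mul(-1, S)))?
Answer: Rational(-1, 838729) ≈ -1.1923e-6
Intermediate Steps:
Function('R')(S, f) = Add(-15, Mul(-1, S), Mul(S, f))
Function('y')(r, k) = Add(-390, k)
Pow(Add(-838962, Function('y')(-448, Function('R')(-22, -28))), -1) = Pow(Add(-838962, Add(-390, Add(-15, Mul(-1, -22), Mul(-22, -28)))), -1) = Pow(Add(-838962, Add(-390, Add(-15, 22, 616))), -1) = Pow(Add(-838962, Add(-390, 623)), -1) = Pow(Add(-838962, 233), -1) = Pow(-838729, -1) = Rational(-1, 838729)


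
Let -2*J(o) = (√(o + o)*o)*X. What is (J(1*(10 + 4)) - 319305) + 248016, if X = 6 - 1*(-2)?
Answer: -71289 - 112*√7 ≈ -71585.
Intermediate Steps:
X = 8 (X = 6 + 2 = 8)
J(o) = -4*√2*o^(3/2) (J(o) = -√(o + o)*o*8/2 = -√(2*o)*o*8/2 = -(√2*√o)*o*8/2 = -√2*o^(3/2)*8/2 = -4*√2*o^(3/2))
(J(1*(10 + 4)) - 319305) + 248016 = (-4*√2*(1*(10 + 4))^(3/2) - 319305) + 248016 = (-4*√2*(1*14)^(3/2) - 319305) + 248016 = (-4*√2*14^(3/2) - 319305) + 248016 = (-4*√2*14*√14 - 319305) + 248016 = (-112*√7 - 319305) + 248016 = (-319305 - 112*√7) + 248016 = -71289 - 112*√7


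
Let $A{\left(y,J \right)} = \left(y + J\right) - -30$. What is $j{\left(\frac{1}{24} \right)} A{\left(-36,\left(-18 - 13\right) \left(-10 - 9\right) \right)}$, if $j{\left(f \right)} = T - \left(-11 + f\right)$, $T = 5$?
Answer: $\frac{223289}{24} \approx 9303.7$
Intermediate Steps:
$A{\left(y,J \right)} = 30 + J + y$ ($A{\left(y,J \right)} = \left(J + y\right) + 30 = 30 + J + y$)
$j{\left(f \right)} = 16 - f$ ($j{\left(f \right)} = 5 - \left(-11 + f\right) = 16 - f$)
$j{\left(\frac{1}{24} \right)} A{\left(-36,\left(-18 - 13\right) \left(-10 - 9\right) \right)} = \left(16 - \frac{1}{24}\right) \left(30 + \left(-18 - 13\right) \left(-10 - 9\right) - 36\right) = \left(16 - \frac{1}{24}\right) \left(30 - -589 - 36\right) = \left(16 - \frac{1}{24}\right) \left(30 + 589 - 36\right) = \frac{383}{24} \cdot 583 = \frac{223289}{24}$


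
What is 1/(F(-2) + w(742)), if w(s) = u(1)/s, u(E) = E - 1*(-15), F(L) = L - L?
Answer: 371/8 ≈ 46.375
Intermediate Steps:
F(L) = 0
u(E) = 15 + E (u(E) = E + 15 = 15 + E)
w(s) = 16/s (w(s) = (15 + 1)/s = 16/s)
1/(F(-2) + w(742)) = 1/(0 + 16/742) = 1/(0 + 16*(1/742)) = 1/(0 + 8/371) = 1/(8/371) = 371/8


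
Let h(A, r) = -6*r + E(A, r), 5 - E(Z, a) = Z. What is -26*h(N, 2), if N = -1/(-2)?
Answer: 195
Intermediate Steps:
N = ½ (N = -1*(-½) = ½ ≈ 0.50000)
E(Z, a) = 5 - Z
h(A, r) = 5 - A - 6*r (h(A, r) = -6*r + (5 - A) = 5 - A - 6*r)
-26*h(N, 2) = -26*(5 - 1*½ - 6*2) = -26*(5 - ½ - 12) = -26*(-15/2) = 195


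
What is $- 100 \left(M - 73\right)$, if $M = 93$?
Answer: $-2000$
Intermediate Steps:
$- 100 \left(M - 73\right) = - 100 \left(93 - 73\right) = \left(-100\right) 20 = -2000$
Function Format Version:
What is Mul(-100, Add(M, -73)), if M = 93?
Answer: -2000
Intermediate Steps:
Mul(-100, Add(M, -73)) = Mul(-100, Add(93, -73)) = Mul(-100, 20) = -2000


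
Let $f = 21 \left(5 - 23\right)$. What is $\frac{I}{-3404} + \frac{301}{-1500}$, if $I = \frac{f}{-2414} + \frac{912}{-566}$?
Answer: $- \frac{21827493839}{109007036625} \approx -0.20024$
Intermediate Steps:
$f = -378$ ($f = 21 \left(-18\right) = -378$)
$I = - \frac{496905}{341581}$ ($I = - \frac{378}{-2414} + \frac{912}{-566} = \left(-378\right) \left(- \frac{1}{2414}\right) + 912 \left(- \frac{1}{566}\right) = \frac{189}{1207} - \frac{456}{283} = - \frac{496905}{341581} \approx -1.4547$)
$\frac{I}{-3404} + \frac{301}{-1500} = - \frac{496905}{341581 \left(-3404\right)} + \frac{301}{-1500} = \left(- \frac{496905}{341581}\right) \left(- \frac{1}{3404}\right) + 301 \left(- \frac{1}{1500}\right) = \frac{496905}{1162741724} - \frac{301}{1500} = - \frac{21827493839}{109007036625}$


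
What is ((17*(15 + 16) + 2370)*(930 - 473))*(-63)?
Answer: -83407527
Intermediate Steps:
((17*(15 + 16) + 2370)*(930 - 473))*(-63) = ((17*31 + 2370)*457)*(-63) = ((527 + 2370)*457)*(-63) = (2897*457)*(-63) = 1323929*(-63) = -83407527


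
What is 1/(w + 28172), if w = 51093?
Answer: 1/79265 ≈ 1.2616e-5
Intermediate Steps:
1/(w + 28172) = 1/(51093 + 28172) = 1/79265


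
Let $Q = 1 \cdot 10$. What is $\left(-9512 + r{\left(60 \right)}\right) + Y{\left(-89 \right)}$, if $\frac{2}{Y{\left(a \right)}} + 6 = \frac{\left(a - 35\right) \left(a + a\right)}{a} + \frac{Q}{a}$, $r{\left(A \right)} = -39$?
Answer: $- \frac{108002797}{11308} \approx -9551.0$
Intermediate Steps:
$Q = 10$
$Y{\left(a \right)} = \frac{2}{-76 + 2 a + \frac{10}{a}}$ ($Y{\left(a \right)} = \frac{2}{-6 + \left(\frac{\left(a - 35\right) \left(a + a\right)}{a} + \frac{10}{a}\right)} = \frac{2}{-6 + \left(\frac{\left(-35 + a\right) 2 a}{a} + \frac{10}{a}\right)} = \frac{2}{-6 + \left(\frac{2 a \left(-35 + a\right)}{a} + \frac{10}{a}\right)} = \frac{2}{-6 + \left(\left(-70 + 2 a\right) + \frac{10}{a}\right)} = \frac{2}{-6 + \left(-70 + 2 a + \frac{10}{a}\right)} = \frac{2}{-76 + 2 a + \frac{10}{a}}$)
$\left(-9512 + r{\left(60 \right)}\right) + Y{\left(-89 \right)} = \left(-9512 - 39\right) - \frac{89}{5 + \left(-89\right)^{2} - -3382} = -9551 - \frac{89}{5 + 7921 + 3382} = -9551 - \frac{89}{11308} = - \frac{108002797}{11308}$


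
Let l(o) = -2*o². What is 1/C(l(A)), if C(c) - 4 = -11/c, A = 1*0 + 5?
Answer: 50/211 ≈ 0.23697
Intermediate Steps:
A = 5 (A = 0 + 5 = 5)
C(c) = 4 - 11/c
1/C(l(A)) = 1/(4 - 11/((-2*5²))) = 1/(4 - 11/((-2*25))) = 1/(4 - 11/(-50)) = 1/(4 - 11*(-1/50)) = 1/(4 + 11/50) = 1/(211/50) = 50/211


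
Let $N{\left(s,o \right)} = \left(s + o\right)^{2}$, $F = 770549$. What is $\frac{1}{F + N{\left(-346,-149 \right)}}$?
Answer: $\frac{1}{1015574} \approx 9.8466 \cdot 10^{-7}$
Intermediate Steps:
$N{\left(s,o \right)} = \left(o + s\right)^{2}$
$\frac{1}{F + N{\left(-346,-149 \right)}} = \frac{1}{770549 + \left(-149 - 346\right)^{2}} = \frac{1}{770549 + \left(-495\right)^{2}} = \frac{1}{770549 + 245025} = \frac{1}{1015574}$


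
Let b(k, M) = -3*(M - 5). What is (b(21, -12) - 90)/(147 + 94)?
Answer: -39/241 ≈ -0.16183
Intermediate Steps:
b(k, M) = 15 - 3*M (b(k, M) = -3*(-5 + M) = 15 - 3*M)
(b(21, -12) - 90)/(147 + 94) = ((15 - 3*(-12)) - 90)/(147 + 94) = ((15 + 36) - 90)/241 = (51 - 90)*(1/241) = -39*1/241 = -39/241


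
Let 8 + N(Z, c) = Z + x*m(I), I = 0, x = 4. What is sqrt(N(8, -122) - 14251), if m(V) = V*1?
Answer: I*sqrt(14251) ≈ 119.38*I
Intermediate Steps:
m(V) = V
N(Z, c) = -8 + Z (N(Z, c) = -8 + (Z + 4*0) = -8 + (Z + 0) = -8 + Z)
sqrt(N(8, -122) - 14251) = sqrt((-8 + 8) - 14251) = sqrt(0 - 14251) = sqrt(-14251) = I*sqrt(14251)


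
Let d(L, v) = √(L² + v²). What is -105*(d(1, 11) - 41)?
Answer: 4305 - 105*√122 ≈ 3145.2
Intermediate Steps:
-105*(d(1, 11) - 41) = -105*(√(1² + 11²) - 41) = -105*(√(1 + 121) - 41) = -105*(√122 - 41) = -105*(-41 + √122) = 4305 - 105*√122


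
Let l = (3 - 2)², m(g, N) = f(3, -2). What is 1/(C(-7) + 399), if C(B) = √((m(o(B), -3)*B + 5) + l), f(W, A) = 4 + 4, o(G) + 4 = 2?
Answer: 399/159251 - 5*I*√2/159251 ≈ 0.0025055 - 4.4402e-5*I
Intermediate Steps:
o(G) = -2 (o(G) = -4 + 2 = -2)
f(W, A) = 8
m(g, N) = 8
l = 1 (l = 1² = 1)
C(B) = √(6 + 8*B) (C(B) = √((8*B + 5) + 1) = √((5 + 8*B) + 1) = √(6 + 8*B))
1/(C(-7) + 399) = 1/(√(6 + 8*(-7)) + 399) = 1/(√(6 - 56) + 399) = 1/(√(-50) + 399) = 1/(5*I*√2 + 399) = 1/(399 + 5*I*√2)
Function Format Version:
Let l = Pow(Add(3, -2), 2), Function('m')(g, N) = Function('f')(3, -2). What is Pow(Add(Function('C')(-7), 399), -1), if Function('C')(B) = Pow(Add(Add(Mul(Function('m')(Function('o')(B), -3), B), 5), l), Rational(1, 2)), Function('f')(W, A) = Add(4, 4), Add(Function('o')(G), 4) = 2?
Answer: Add(Rational(399, 159251), Mul(Rational(-5, 159251), I, Pow(2, Rational(1, 2)))) ≈ Add(0.0025055, Mul(-4.4402e-5, I))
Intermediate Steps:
Function('o')(G) = -2 (Function('o')(G) = Add(-4, 2) = -2)
Function('f')(W, A) = 8
Function('m')(g, N) = 8
l = 1 (l = Pow(1, 2) = 1)
Function('C')(B) = Pow(Add(6, Mul(8, B)), Rational(1, 2)) (Function('C')(B) = Pow(Add(Add(Mul(8, B), 5), 1), Rational(1, 2)) = Pow(Add(Add(5, Mul(8, B)), 1), Rational(1, 2)) = Pow(Add(6, Mul(8, B)), Rational(1, 2)))
Pow(Add(Function('C')(-7), 399), -1) = Pow(Add(Pow(Add(6, Mul(8, -7)), Rational(1, 2)), 399), -1) = Pow(Add(Pow(Add(6, -56), Rational(1, 2)), 399), -1) = Pow(Add(Pow(-50, Rational(1, 2)), 399), -1) = Pow(Add(Mul(5, I, Pow(2, Rational(1, 2))), 399), -1) = Pow(Add(399, Mul(5, I, Pow(2, Rational(1, 2)))), -1)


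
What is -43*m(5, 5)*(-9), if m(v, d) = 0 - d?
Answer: -1935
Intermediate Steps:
m(v, d) = -d
-43*m(5, 5)*(-9) = -(-43)*5*(-9) = -43*(-5)*(-9) = 215*(-9) = -1935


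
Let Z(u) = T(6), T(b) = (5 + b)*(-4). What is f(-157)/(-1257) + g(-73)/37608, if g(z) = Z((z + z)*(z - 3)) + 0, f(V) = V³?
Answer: 12128240053/3939438 ≈ 3078.7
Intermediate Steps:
T(b) = -20 - 4*b
Z(u) = -44 (Z(u) = -20 - 4*6 = -20 - 24 = -44)
g(z) = -44 (g(z) = -44 + 0 = -44)
f(-157)/(-1257) + g(-73)/37608 = (-157)³/(-1257) - 44/37608 = -3869893*(-1/1257) - 44*1/37608 = 3869893/1257 - 11/9402 = 12128240053/3939438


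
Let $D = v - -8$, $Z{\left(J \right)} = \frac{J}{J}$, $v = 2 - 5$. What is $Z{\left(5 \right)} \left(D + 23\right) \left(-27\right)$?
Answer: $-756$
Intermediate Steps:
$v = -3$
$Z{\left(J \right)} = 1$
$D = 5$ ($D = -3 - -8 = -3 + 8 = 5$)
$Z{\left(5 \right)} \left(D + 23\right) \left(-27\right) = 1 \left(5 + 23\right) \left(-27\right) = 1 \cdot 28 \left(-27\right) = 28 \left(-27\right) = -756$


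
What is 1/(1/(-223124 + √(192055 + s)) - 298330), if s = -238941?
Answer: -14852169987165584/4430847872337673257641 + I*√46886/4430847872337673257641 ≈ -3.352e-6 + 4.8869e-20*I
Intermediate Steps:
1/(1/(-223124 + √(192055 + s)) - 298330) = 1/(1/(-223124 + √(192055 - 238941)) - 298330) = 1/(1/(-223124 + √(-46886)) - 298330) = 1/(1/(-223124 + I*√46886) - 298330) = 1/(-298330 + 1/(-223124 + I*√46886))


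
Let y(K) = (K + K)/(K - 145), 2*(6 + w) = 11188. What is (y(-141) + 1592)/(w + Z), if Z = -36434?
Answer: -227797/4410978 ≈ -0.051643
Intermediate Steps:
w = 5588 (w = -6 + (½)*11188 = -6 + 5594 = 5588)
y(K) = 2*K/(-145 + K) (y(K) = (2*K)/(-145 + K) = 2*K/(-145 + K))
(y(-141) + 1592)/(w + Z) = (2*(-141)/(-145 - 141) + 1592)/(5588 - 36434) = (2*(-141)/(-286) + 1592)/(-30846) = (2*(-141)*(-1/286) + 1592)*(-1/30846) = (141/143 + 1592)*(-1/30846) = (227797/143)*(-1/30846) = -227797/4410978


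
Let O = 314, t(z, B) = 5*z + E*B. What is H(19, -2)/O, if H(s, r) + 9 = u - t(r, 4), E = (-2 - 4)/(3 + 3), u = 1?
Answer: 3/157 ≈ 0.019108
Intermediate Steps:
E = -1 (E = -6/6 = -6*⅙ = -1)
t(z, B) = -B + 5*z (t(z, B) = 5*z - B = -B + 5*z)
H(s, r) = -4 - 5*r (H(s, r) = -9 + (1 - (-1*4 + 5*r)) = -9 + (1 - (-4 + 5*r)) = -9 + (1 + (4 - 5*r)) = -9 + (5 - 5*r) = -4 - 5*r)
H(19, -2)/O = (-4 - 5*(-2))/314 = (-4 + 10)*(1/314) = 6*(1/314) = 3/157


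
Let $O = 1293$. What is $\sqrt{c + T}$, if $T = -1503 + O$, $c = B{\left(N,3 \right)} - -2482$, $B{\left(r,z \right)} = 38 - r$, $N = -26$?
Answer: $4 \sqrt{146} \approx 48.332$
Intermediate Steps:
$c = 2546$ ($c = \left(38 - -26\right) - -2482 = \left(38 + 26\right) + 2482 = 64 + 2482 = 2546$)
$T = -210$ ($T = -1503 + 1293 = -210$)
$\sqrt{c + T} = \sqrt{2546 - 210} = \sqrt{2336} = 4 \sqrt{146}$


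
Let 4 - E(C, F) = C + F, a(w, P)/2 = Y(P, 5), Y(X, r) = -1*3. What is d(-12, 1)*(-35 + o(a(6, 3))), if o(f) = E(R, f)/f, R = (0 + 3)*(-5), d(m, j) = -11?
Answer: 2585/6 ≈ 430.83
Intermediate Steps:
Y(X, r) = -3
a(w, P) = -6 (a(w, P) = 2*(-3) = -6)
R = -15 (R = 3*(-5) = -15)
E(C, F) = 4 - C - F (E(C, F) = 4 - (C + F) = 4 + (-C - F) = 4 - C - F)
o(f) = (19 - f)/f (o(f) = (4 - 1*(-15) - f)/f = (4 + 15 - f)/f = (19 - f)/f)
d(-12, 1)*(-35 + o(a(6, 3))) = -11*(-35 + (19 - 1*(-6))/(-6)) = -11*(-35 - (19 + 6)/6) = -11*(-35 - ⅙*25) = -11*(-35 - 25/6) = -11*(-235/6) = 2585/6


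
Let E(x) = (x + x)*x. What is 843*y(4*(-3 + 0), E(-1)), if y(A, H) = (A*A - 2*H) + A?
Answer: 107904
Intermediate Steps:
E(x) = 2*x² (E(x) = (2*x)*x = 2*x²)
y(A, H) = A + A² - 2*H (y(A, H) = (A² - 2*H) + A = A + A² - 2*H)
843*y(4*(-3 + 0), E(-1)) = 843*(4*(-3 + 0) + (4*(-3 + 0))² - 4*(-1)²) = 843*(4*(-3) + (4*(-3))² - 4) = 843*(-12 + (-12)² - 2*2) = 843*(-12 + 144 - 4) = 843*128 = 107904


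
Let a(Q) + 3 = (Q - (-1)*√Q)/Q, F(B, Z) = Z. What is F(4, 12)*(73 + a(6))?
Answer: 852 + 2*√6 ≈ 856.90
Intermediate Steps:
a(Q) = -3 + (Q + √Q)/Q (a(Q) = -3 + (Q - (-1)*√Q)/Q = -3 + (Q + √Q)/Q)
F(4, 12)*(73 + a(6)) = 12*(73 + (-2 + 6^(-½))) = 12*(73 + (-2 + √6/6)) = 12*(71 + √6/6) = 852 + 2*√6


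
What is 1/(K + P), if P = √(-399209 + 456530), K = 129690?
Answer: 1310/169893321 - √6369/5606479593 ≈ 7.6965e-6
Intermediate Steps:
P = 3*√6369 (P = √57321 = 3*√6369 ≈ 239.42)
1/(K + P) = 1/(129690 + 3*√6369)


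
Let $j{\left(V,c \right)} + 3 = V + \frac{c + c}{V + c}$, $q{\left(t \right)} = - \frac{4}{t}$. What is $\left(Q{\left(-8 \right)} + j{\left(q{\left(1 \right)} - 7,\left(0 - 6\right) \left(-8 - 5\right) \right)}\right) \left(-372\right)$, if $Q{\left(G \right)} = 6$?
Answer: $\frac{141360}{67} \approx 2109.9$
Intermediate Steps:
$j{\left(V,c \right)} = -3 + V + \frac{2 c}{V + c}$ ($j{\left(V,c \right)} = -3 + \left(V + \frac{c + c}{V + c}\right) = -3 + \left(V + \frac{2 c}{V + c}\right) = -3 + V + \frac{2 c}{V + c}$)
$\left(Q{\left(-8 \right)} + j{\left(q{\left(1 \right)} - 7,\left(0 - 6\right) \left(-8 - 5\right) \right)}\right) \left(-372\right) = \left(6 + \frac{\left(- \frac{4}{1} - 7\right)^{2} - \left(0 - 6\right) \left(-8 - 5\right) - 3 \left(- \frac{4}{1} - 7\right) + \left(- \frac{4}{1} - 7\right) \left(0 - 6\right) \left(-8 - 5\right)}{\left(- \frac{4}{1} - 7\right) + \left(0 - 6\right) \left(-8 - 5\right)}\right) \left(-372\right) = \left(6 + \frac{\left(\left(-4\right) 1 - 7\right)^{2} - \left(-6\right) \left(-13\right) - 3 \left(\left(-4\right) 1 - 7\right) + \left(\left(-4\right) 1 - 7\right) \left(\left(-6\right) \left(-13\right)\right)}{\left(\left(-4\right) 1 - 7\right) - -78}\right) \left(-372\right) = \left(6 + \frac{\left(-4 - 7\right)^{2} - 78 - 3 \left(-4 - 7\right) + \left(-4 - 7\right) 78}{\left(-4 - 7\right) + 78}\right) \left(-372\right) = \left(6 + \frac{\left(-11\right)^{2} - 78 - -33 - 858}{-11 + 78}\right) \left(-372\right) = \left(6 + \frac{121 - 78 + 33 - 858}{67}\right) \left(-372\right) = \left(6 + \frac{1}{67} \left(-782\right)\right) \left(-372\right) = \left(6 - \frac{782}{67}\right) \left(-372\right) = \left(- \frac{380}{67}\right) \left(-372\right) = \frac{141360}{67}$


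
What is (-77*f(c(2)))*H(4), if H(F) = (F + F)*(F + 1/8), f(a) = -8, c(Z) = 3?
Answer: 20328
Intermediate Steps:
H(F) = 2*F*(⅛ + F) (H(F) = (2*F)*(F + ⅛) = (2*F)*(⅛ + F) = 2*F*(⅛ + F))
(-77*f(c(2)))*H(4) = (-77*(-8))*((¼)*4*(1 + 8*4)) = 616*((¼)*4*(1 + 32)) = 616*((¼)*4*33) = 616*33 = 20328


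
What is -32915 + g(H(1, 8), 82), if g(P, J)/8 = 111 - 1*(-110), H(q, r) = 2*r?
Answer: -31147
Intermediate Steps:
g(P, J) = 1768 (g(P, J) = 8*(111 - 1*(-110)) = 8*(111 + 110) = 8*221 = 1768)
-32915 + g(H(1, 8), 82) = -32915 + 1768 = -31147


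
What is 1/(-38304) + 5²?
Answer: 957599/38304 ≈ 25.000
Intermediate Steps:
1/(-38304) + 5² = -1/38304 + 25 = 957599/38304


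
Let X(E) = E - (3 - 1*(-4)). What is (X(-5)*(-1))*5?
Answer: 60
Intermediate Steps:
X(E) = -7 + E (X(E) = E - (3 + 4) = E - 1*7 = E - 7 = -7 + E)
(X(-5)*(-1))*5 = ((-7 - 5)*(-1))*5 = -12*(-1)*5 = 12*5 = 60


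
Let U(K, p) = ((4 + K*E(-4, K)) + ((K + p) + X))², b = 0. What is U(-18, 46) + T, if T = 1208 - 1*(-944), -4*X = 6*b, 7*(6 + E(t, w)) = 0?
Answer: 21752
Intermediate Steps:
E(t, w) = -6 (E(t, w) = -6 + (⅐)*0 = -6 + 0 = -6)
X = 0 (X = -3*0/2 = -¼*0 = 0)
U(K, p) = (4 + p - 5*K)² (U(K, p) = ((4 + K*(-6)) + ((K + p) + 0))² = ((4 - 6*K) + (K + p))² = (4 + p - 5*K)²)
T = 2152 (T = 1208 + 944 = 2152)
U(-18, 46) + T = (4 + 46 - 5*(-18))² + 2152 = (4 + 46 + 90)² + 2152 = 140² + 2152 = 19600 + 2152 = 21752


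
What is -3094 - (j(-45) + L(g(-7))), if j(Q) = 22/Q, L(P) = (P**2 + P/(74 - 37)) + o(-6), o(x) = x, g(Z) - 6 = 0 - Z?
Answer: -5422676/1665 ≈ -3256.9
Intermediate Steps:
g(Z) = 6 - Z (g(Z) = 6 + (0 - Z) = 6 - Z)
L(P) = -6 + P**2 + P/37 (L(P) = (P**2 + P/(74 - 37)) - 6 = (P**2 + P/37) - 6 = -6 + P**2 + P/37)
-3094 - (j(-45) + L(g(-7))) = -3094 - (22/(-45) + (-6 + (6 - 1*(-7))**2 + (6 - 1*(-7))/37)) = -3094 - (22*(-1/45) + (-6 + (6 + 7)**2 + (6 + 7)/37)) = -3094 - (-22/45 + (-6 + 13**2 + (1/37)*13)) = -3094 - (-22/45 + (-6 + 169 + 13/37)) = -3094 - (-22/45 + 6044/37) = -3094 - 1*271166/1665 = -3094 - 271166/1665 = -5422676/1665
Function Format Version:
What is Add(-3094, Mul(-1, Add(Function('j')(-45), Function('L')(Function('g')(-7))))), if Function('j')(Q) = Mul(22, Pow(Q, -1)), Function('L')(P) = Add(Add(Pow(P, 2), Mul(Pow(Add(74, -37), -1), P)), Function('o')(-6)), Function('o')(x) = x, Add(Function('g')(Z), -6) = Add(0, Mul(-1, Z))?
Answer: Rational(-5422676, 1665) ≈ -3256.9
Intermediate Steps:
Function('g')(Z) = Add(6, Mul(-1, Z)) (Function('g')(Z) = Add(6, Add(0, Mul(-1, Z))) = Add(6, Mul(-1, Z)))
Function('L')(P) = Add(-6, Pow(P, 2), Mul(Rational(1, 37), P)) (Function('L')(P) = Add(Add(Pow(P, 2), Mul(Pow(Add(74, -37), -1), P)), -6) = Add(Add(Pow(P, 2), Mul(Pow(37, -1), P)), -6) = Add(Add(Pow(P, 2), Mul(Rational(1, 37), P)), -6) = Add(-6, Pow(P, 2), Mul(Rational(1, 37), P)))
Add(-3094, Mul(-1, Add(Function('j')(-45), Function('L')(Function('g')(-7))))) = Add(-3094, Mul(-1, Add(Mul(22, Pow(-45, -1)), Add(-6, Pow(Add(6, Mul(-1, -7)), 2), Mul(Rational(1, 37), Add(6, Mul(-1, -7))))))) = Add(-3094, Mul(-1, Add(Mul(22, Rational(-1, 45)), Add(-6, Pow(Add(6, 7), 2), Mul(Rational(1, 37), Add(6, 7)))))) = Add(-3094, Mul(-1, Add(Rational(-22, 45), Add(-6, Pow(13, 2), Mul(Rational(1, 37), 13))))) = Add(-3094, Mul(-1, Add(Rational(-22, 45), Add(-6, 169, Rational(13, 37))))) = Add(-3094, Mul(-1, Add(Rational(-22, 45), Rational(6044, 37)))) = Add(-3094, Mul(-1, Rational(271166, 1665))) = Add(-3094, Rational(-271166, 1665)) = Rational(-5422676, 1665)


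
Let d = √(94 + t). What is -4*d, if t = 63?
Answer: -4*√157 ≈ -50.120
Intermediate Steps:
d = √157 (d = √(94 + 63) = √157 ≈ 12.530)
-4*d = -4*√157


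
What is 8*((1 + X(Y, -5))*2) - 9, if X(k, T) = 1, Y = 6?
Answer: 23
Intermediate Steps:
8*((1 + X(Y, -5))*2) - 9 = 8*((1 + 1)*2) - 9 = 8*(2*2) - 9 = 8*4 - 9 = 32 - 9 = 23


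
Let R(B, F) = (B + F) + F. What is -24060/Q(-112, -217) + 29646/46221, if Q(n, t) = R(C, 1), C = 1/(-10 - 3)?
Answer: -963750882/77035 ≈ -12511.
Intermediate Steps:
C = -1/13 (C = 1/(-13) = -1/13 ≈ -0.076923)
R(B, F) = B + 2*F
Q(n, t) = 25/13 (Q(n, t) = -1/13 + 2*1 = -1/13 + 2 = 25/13)
-24060/Q(-112, -217) + 29646/46221 = -24060/25/13 + 29646/46221 = -24060*13/25 + 29646*(1/46221) = -62556/5 + 9882/15407 = -963750882/77035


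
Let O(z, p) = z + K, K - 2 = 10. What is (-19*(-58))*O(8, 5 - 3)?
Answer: 22040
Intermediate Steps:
K = 12 (K = 2 + 10 = 12)
O(z, p) = 12 + z (O(z, p) = z + 12 = 12 + z)
(-19*(-58))*O(8, 5 - 3) = (-19*(-58))*(12 + 8) = 1102*20 = 22040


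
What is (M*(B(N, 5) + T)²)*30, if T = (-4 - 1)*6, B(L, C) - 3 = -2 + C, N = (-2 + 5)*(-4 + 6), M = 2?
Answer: 34560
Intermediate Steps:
N = 6 (N = 3*2 = 6)
B(L, C) = 1 + C (B(L, C) = 3 + (-2 + C) = 1 + C)
T = -30 (T = -5*6 = -30)
(M*(B(N, 5) + T)²)*30 = (2*((1 + 5) - 30)²)*30 = (2*(6 - 30)²)*30 = (2*(-24)²)*30 = (2*576)*30 = 1152*30 = 34560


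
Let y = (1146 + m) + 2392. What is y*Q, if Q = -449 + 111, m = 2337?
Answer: -1985750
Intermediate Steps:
y = 5875 (y = (1146 + 2337) + 2392 = 3483 + 2392 = 5875)
Q = -338
y*Q = 5875*(-338) = -1985750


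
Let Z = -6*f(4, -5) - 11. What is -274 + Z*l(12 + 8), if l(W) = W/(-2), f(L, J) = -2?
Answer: -284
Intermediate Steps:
l(W) = -W/2 (l(W) = W*(-1/2) = -W/2)
Z = 1 (Z = -6*(-2) - 11 = 12 - 11 = 1)
-274 + Z*l(12 + 8) = -274 + 1*(-(12 + 8)/2) = -274 + 1*(-1/2*20) = -274 + 1*(-10) = -274 - 10 = -284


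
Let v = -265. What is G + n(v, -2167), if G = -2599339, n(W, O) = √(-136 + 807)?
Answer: -2599339 + √671 ≈ -2.5993e+6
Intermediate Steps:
n(W, O) = √671
G + n(v, -2167) = -2599339 + √671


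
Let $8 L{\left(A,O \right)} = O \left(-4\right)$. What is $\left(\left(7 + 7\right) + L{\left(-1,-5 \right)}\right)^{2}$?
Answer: $\frac{1089}{4} \approx 272.25$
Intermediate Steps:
$L{\left(A,O \right)} = - \frac{O}{2}$ ($L{\left(A,O \right)} = \frac{O \left(-4\right)}{8} = \frac{\left(-4\right) O}{8} = - \frac{O}{2}$)
$\left(\left(7 + 7\right) + L{\left(-1,-5 \right)}\right)^{2} = \left(\left(7 + 7\right) - - \frac{5}{2}\right)^{2} = \left(14 + \frac{5}{2}\right)^{2} = \left(\frac{33}{2}\right)^{2} = \frac{1089}{4}$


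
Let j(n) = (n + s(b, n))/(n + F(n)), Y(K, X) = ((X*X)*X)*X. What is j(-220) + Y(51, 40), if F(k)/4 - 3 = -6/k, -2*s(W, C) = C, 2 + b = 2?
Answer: 14635523025/5717 ≈ 2.5600e+6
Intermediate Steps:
b = 0 (b = -2 + 2 = 0)
s(W, C) = -C/2
F(k) = 12 - 24/k (F(k) = 12 + 4*(-6/k) = 12 - 24/k)
Y(K, X) = X⁴ (Y(K, X) = (X²*X)*X = X³*X = X⁴)
j(n) = n/(2*(12 + n - 24/n)) (j(n) = (n - n/2)/(n + (12 - 24/n)) = (n/2)/(12 + n - 24/n) = n/(2*(12 + n - 24/n)))
j(-220) + Y(51, 40) = (½)*(-220)²/(-24 + (-220)² + 12*(-220)) + 40⁴ = (½)*48400/(-24 + 48400 - 2640) + 2560000 = (½)*48400/45736 + 2560000 = (½)*48400*(1/45736) + 2560000 = 3025/5717 + 2560000 = 14635523025/5717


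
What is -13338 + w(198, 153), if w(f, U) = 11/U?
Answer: -2040703/153 ≈ -13338.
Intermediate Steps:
-13338 + w(198, 153) = -13338 + 11/153 = -2040703/153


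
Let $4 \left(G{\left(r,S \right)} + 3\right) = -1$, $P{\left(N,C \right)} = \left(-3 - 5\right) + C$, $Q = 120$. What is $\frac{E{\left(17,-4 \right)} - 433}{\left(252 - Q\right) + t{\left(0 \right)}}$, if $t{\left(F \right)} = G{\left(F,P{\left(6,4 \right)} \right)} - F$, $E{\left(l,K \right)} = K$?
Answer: $- \frac{1748}{515} \approx -3.3942$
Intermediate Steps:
$P{\left(N,C \right)} = -8 + C$
$G{\left(r,S \right)} = - \frac{13}{4}$ ($G{\left(r,S \right)} = -3 + \frac{1}{4} \left(-1\right) = -3 - \frac{1}{4} = - \frac{13}{4}$)
$t{\left(F \right)} = - \frac{13}{4} - F$
$\frac{E{\left(17,-4 \right)} - 433}{\left(252 - Q\right) + t{\left(0 \right)}} = \frac{-4 - 433}{\left(252 - 120\right) - \frac{13}{4}} = - \frac{437}{\left(252 - 120\right) + \left(- \frac{13}{4} + 0\right)} = - \frac{437}{132 - \frac{13}{4}} = - \frac{437}{\frac{515}{4}} = \left(-437\right) \frac{4}{515} = - \frac{1748}{515}$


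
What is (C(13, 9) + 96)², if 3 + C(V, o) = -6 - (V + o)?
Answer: 4225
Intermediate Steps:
C(V, o) = -9 - V - o (C(V, o) = -3 + (-6 - (V + o)) = -3 + (-6 + (-V - o)) = -3 + (-6 - V - o) = -9 - V - o)
(C(13, 9) + 96)² = ((-9 - 1*13 - 1*9) + 96)² = ((-9 - 13 - 9) + 96)² = (-31 + 96)² = 65² = 4225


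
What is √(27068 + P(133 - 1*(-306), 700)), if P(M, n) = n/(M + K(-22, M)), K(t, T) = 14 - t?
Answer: 4*√610755/19 ≈ 164.53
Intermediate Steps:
P(M, n) = n/(36 + M) (P(M, n) = n/(M + (14 - 1*(-22))) = n/(M + (14 + 22)) = n/(M + 36) = n/(36 + M))
√(27068 + P(133 - 1*(-306), 700)) = √(27068 + 700/(36 + (133 - 1*(-306)))) = √(27068 + 700/(36 + (133 + 306))) = √(27068 + 700/(36 + 439)) = √(27068 + 700/475) = √(27068 + 700*(1/475)) = √(27068 + 28/19) = √(514320/19) = 4*√610755/19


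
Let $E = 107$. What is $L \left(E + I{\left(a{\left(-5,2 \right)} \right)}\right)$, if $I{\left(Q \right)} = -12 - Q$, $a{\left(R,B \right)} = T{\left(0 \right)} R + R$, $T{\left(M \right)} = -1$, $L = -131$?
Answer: $-12445$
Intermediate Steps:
$a{\left(R,B \right)} = 0$ ($a{\left(R,B \right)} = - R + R = 0$)
$L \left(E + I{\left(a{\left(-5,2 \right)} \right)}\right) = - 131 \left(107 - 12\right) = \left(-131\right) 95 = -12445$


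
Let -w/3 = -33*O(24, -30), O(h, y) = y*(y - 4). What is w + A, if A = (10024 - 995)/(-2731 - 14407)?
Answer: 1730586211/17138 ≈ 1.0098e+5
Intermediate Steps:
O(h, y) = y*(-4 + y)
A = -9029/17138 (A = 9029/(-17138) = 9029*(-1/17138) = -9029/17138 ≈ -0.52684)
w = 100980 (w = -(-99)*(-30*(-4 - 30)) = -(-99)*(-30*(-34)) = -(-99)*1020 = -3*(-33660) = 100980)
w + A = 100980 - 9029/17138 = 1730586211/17138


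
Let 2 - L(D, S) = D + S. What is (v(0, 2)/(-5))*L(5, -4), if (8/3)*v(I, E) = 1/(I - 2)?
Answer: 3/80 ≈ 0.037500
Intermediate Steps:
v(I, E) = 3/(8*(-2 + I)) (v(I, E) = 3/(8*(I - 2)) = 3/(8*(-2 + I)))
L(D, S) = 2 - D - S (L(D, S) = 2 - (D + S) = 2 + (-D - S) = 2 - D - S)
(v(0, 2)/(-5))*L(5, -4) = ((3/(8*(-2 + 0)))/(-5))*(2 - 1*5 - 1*(-4)) = (-3/(40*(-2)))*(2 - 5 + 4) = -3*(-1)/(40*2)*1 = -⅕*(-3/16)*1 = (3/80)*1 = 3/80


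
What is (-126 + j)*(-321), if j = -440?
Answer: 181686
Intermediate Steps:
(-126 + j)*(-321) = (-126 - 440)*(-321) = -566*(-321) = 181686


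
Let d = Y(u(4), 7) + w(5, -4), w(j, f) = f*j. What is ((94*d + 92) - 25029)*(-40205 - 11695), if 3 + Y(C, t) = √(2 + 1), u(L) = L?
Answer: 1406438100 - 4878600*√3 ≈ 1.3980e+9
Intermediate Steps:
Y(C, t) = -3 + √3 (Y(C, t) = -3 + √(2 + 1) = -3 + √3)
d = -23 + √3 (d = (-3 + √3) - 4*5 = (-3 + √3) - 20 = -23 + √3 ≈ -21.268)
((94*d + 92) - 25029)*(-40205 - 11695) = ((94*(-23 + √3) + 92) - 25029)*(-40205 - 11695) = (((-2162 + 94*√3) + 92) - 25029)*(-51900) = ((-2070 + 94*√3) - 25029)*(-51900) = (-27099 + 94*√3)*(-51900) = 1406438100 - 4878600*√3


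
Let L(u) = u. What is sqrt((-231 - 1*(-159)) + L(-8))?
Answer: 4*I*sqrt(5) ≈ 8.9443*I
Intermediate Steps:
sqrt((-231 - 1*(-159)) + L(-8)) = sqrt((-231 - 1*(-159)) - 8) = sqrt((-231 + 159) - 8) = sqrt(-72 - 8) = sqrt(-80) = 4*I*sqrt(5)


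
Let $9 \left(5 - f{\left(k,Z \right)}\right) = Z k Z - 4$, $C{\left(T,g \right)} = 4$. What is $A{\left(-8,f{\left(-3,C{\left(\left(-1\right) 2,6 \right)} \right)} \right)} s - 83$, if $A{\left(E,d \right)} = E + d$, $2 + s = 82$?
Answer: $\frac{1253}{9} \approx 139.22$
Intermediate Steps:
$s = 80$ ($s = -2 + 82 = 80$)
$f{\left(k,Z \right)} = \frac{49}{9} - \frac{k Z^{2}}{9}$ ($f{\left(k,Z \right)} = 5 - \frac{Z k Z - 4}{9} = 5 - \frac{k Z^{2} - 4}{9} = 5 - \frac{-4 + k Z^{2}}{9} = 5 - \left(- \frac{4}{9} + \frac{k Z^{2}}{9}\right) = \frac{49}{9} - \frac{k Z^{2}}{9}$)
$A{\left(-8,f{\left(-3,C{\left(\left(-1\right) 2,6 \right)} \right)} \right)} s - 83 = \left(-8 + \left(\frac{49}{9} - - \frac{4^{2}}{3}\right)\right) 80 - 83 = \left(-8 + \left(\frac{49}{9} - \left(- \frac{1}{3}\right) 16\right)\right) 80 - 83 = \left(-8 + \left(\frac{49}{9} + \frac{16}{3}\right)\right) 80 - 83 = \left(-8 + \frac{97}{9}\right) 80 - 83 = \frac{25}{9} \cdot 80 - 83 = \frac{2000}{9} - 83 = \frac{1253}{9}$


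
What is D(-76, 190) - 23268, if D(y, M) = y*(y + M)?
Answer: -31932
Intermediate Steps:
D(y, M) = y*(M + y)
D(-76, 190) - 23268 = -76*(190 - 76) - 23268 = -76*114 - 23268 = -8664 - 23268 = -31932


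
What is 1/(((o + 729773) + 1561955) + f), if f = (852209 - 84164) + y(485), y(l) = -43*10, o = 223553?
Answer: 1/3282896 ≈ 3.0461e-7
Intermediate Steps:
y(l) = -430
f = 767615 (f = (852209 - 84164) - 430 = 768045 - 430 = 767615)
1/(((o + 729773) + 1561955) + f) = 1/(((223553 + 729773) + 1561955) + 767615) = 1/((953326 + 1561955) + 767615) = 1/(2515281 + 767615) = 1/3282896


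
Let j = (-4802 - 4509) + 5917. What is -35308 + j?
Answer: -38702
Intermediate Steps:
j = -3394 (j = -9311 + 5917 = -3394)
-35308 + j = -35308 - 3394 = -38702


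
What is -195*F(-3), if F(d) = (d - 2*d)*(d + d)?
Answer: 3510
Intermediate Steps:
F(d) = -2*d² (F(d) = (-d)*(2*d) = -2*d²)
-195*F(-3) = -(-390)*(-3)² = -(-390)*9 = -195*(-18) = 3510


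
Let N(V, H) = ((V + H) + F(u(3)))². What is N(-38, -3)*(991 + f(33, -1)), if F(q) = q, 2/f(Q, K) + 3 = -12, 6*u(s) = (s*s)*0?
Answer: 24984703/15 ≈ 1.6656e+6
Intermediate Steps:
u(s) = 0 (u(s) = ((s*s)*0)/6 = (s²*0)/6 = (⅙)*0 = 0)
f(Q, K) = -2/15 (f(Q, K) = 2/(-3 - 12) = 2/(-15) = 2*(-1/15) = -2/15)
N(V, H) = (H + V)² (N(V, H) = ((V + H) + 0)² = ((H + V) + 0)² = (H + V)²)
N(-38, -3)*(991 + f(33, -1)) = (-3 - 38)²*(991 - 2/15) = (-41)²*(14863/15) = 1681*(14863/15) = 24984703/15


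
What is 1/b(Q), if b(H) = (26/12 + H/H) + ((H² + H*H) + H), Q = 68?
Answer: 6/55915 ≈ 0.00010731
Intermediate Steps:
b(H) = 19/6 + H + 2*H² (b(H) = (26*(1/12) + 1) + ((H² + H²) + H) = (13/6 + 1) + (2*H² + H) = 19/6 + (H + 2*H²) = 19/6 + H + 2*H²)
1/b(Q) = 1/(19/6 + 68 + 2*68²) = 1/(19/6 + 68 + 2*4624) = 1/(19/6 + 68 + 9248) = 1/(55915/6) = 6/55915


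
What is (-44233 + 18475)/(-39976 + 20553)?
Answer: 25758/19423 ≈ 1.3262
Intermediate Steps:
(-44233 + 18475)/(-39976 + 20553) = -25758/(-19423) = -25758*(-1/19423) = 25758/19423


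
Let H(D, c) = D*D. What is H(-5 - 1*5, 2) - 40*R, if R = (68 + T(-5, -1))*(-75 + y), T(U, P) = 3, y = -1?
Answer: 215940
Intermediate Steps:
H(D, c) = D²
R = -5396 (R = (68 + 3)*(-75 - 1) = 71*(-76) = -5396)
H(-5 - 1*5, 2) - 40*R = (-5 - 1*5)² - 40*(-5396) = (-5 - 5)² + 215840 = (-10)² + 215840 = 100 + 215840 = 215940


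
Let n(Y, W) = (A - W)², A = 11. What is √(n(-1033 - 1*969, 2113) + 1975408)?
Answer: 2*√1598453 ≈ 2528.6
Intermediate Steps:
n(Y, W) = (11 - W)²
√(n(-1033 - 1*969, 2113) + 1975408) = √((-11 + 2113)² + 1975408) = √(2102² + 1975408) = √(4418404 + 1975408) = √6393812 = 2*√1598453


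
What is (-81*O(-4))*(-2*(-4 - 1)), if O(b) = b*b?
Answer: -12960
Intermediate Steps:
O(b) = b²
(-81*O(-4))*(-2*(-4 - 1)) = (-81*(-4)²)*(-2*(-4 - 1)) = (-81*16)*(-2*(-5)) = -1296*10 = -12960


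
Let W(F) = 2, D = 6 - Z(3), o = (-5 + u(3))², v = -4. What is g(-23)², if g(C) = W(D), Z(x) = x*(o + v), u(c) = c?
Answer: 4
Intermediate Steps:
o = 4 (o = (-5 + 3)² = (-2)² = 4)
Z(x) = 0 (Z(x) = x*(4 - 4) = x*0 = 0)
D = 6 (D = 6 - 1*0 = 6 + 0 = 6)
g(C) = 2
g(-23)² = 2² = 4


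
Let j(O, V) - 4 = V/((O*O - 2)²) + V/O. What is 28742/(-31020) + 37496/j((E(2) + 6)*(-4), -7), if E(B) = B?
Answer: 694137008224373/78106762470 ≈ 8887.0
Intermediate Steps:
j(O, V) = 4 + V/O + V/(-2 + O²)² (j(O, V) = 4 + (V/((O*O - 2)²) + V/O) = 4 + (V/((O² - 2)²) + V/O) = 4 + (V/((-2 + O²)²) + V/O) = 4 + (V/(-2 + O²)² + V/O) = 4 + (V/O + V/(-2 + O²)²) = 4 + V/O + V/(-2 + O²)²)
28742/(-31020) + 37496/j((E(2) + 6)*(-4), -7) = 28742/(-31020) + 37496/(4 - 7*(-1/(4*(2 + 6))) - 7/(-2 + ((2 + 6)*(-4))²)²) = 28742*(-1/31020) + 37496/(4 - 7/(8*(-4)) - 7/(-2 + (8*(-4))²)²) = -14371/15510 + 37496/(4 - 7/(-32) - 7/(-2 + (-32)²)²) = -14371/15510 + 37496/(4 - 7*(-1/32) - 7/(-2 + 1024)²) = -14371/15510 + 37496/(4 + 7/32 - 7/1022²) = -14371/15510 + 37496/(4 + 7/32 - 7*1/1044484) = -14371/15510 + 37496/(4 + 7/32 - 1/149212) = -14371/15510 + 37496/(5035897/1193696) = -14371/15510 + 37496*(1193696/5035897) = -14371/15510 + 44758825216/5035897 = 694137008224373/78106762470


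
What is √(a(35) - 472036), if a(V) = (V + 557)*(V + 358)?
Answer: 2*I*√59845 ≈ 489.26*I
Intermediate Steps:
a(V) = (358 + V)*(557 + V) (a(V) = (557 + V)*(358 + V) = (358 + V)*(557 + V))
√(a(35) - 472036) = √((199406 + 35² + 915*35) - 472036) = √((199406 + 1225 + 32025) - 472036) = √(232656 - 472036) = √(-239380) = 2*I*√59845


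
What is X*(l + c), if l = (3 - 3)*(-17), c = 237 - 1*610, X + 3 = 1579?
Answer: -587848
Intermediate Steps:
X = 1576 (X = -3 + 1579 = 1576)
c = -373 (c = 237 - 610 = -373)
l = 0 (l = 0*(-17) = 0)
X*(l + c) = 1576*(0 - 373) = 1576*(-373) = -587848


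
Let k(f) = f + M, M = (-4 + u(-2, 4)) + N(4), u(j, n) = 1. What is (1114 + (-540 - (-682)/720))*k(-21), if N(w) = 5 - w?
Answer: -4760563/360 ≈ -13224.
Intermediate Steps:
M = -2 (M = (-4 + 1) + (5 - 1*4) = -3 + (5 - 4) = -3 + 1 = -2)
k(f) = -2 + f (k(f) = f - 2 = -2 + f)
(1114 + (-540 - (-682)/720))*k(-21) = (1114 + (-540 - (-682)/720))*(-2 - 21) = (1114 + (-540 - (-682)/720))*(-23) = (1114 + (-540 - 1*(-341/360)))*(-23) = (1114 + (-540 + 341/360))*(-23) = (1114 - 194059/360)*(-23) = (206981/360)*(-23) = -4760563/360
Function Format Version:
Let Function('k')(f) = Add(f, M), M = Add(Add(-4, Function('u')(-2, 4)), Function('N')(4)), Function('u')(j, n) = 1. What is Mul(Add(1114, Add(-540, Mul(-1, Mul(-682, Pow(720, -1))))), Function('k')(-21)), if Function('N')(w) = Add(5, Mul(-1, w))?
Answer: Rational(-4760563, 360) ≈ -13224.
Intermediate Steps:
M = -2 (M = Add(Add(-4, 1), Add(5, Mul(-1, 4))) = Add(-3, Add(5, -4)) = Add(-3, 1) = -2)
Function('k')(f) = Add(-2, f) (Function('k')(f) = Add(f, -2) = Add(-2, f))
Mul(Add(1114, Add(-540, Mul(-1, Mul(-682, Pow(720, -1))))), Function('k')(-21)) = Mul(Add(1114, Add(-540, Mul(-1, Mul(-682, Pow(720, -1))))), Add(-2, -21)) = Mul(Add(1114, Add(-540, Mul(-1, Mul(-682, Rational(1, 720))))), -23) = Mul(Add(1114, Add(-540, Mul(-1, Rational(-341, 360)))), -23) = Mul(Add(1114, Add(-540, Rational(341, 360))), -23) = Mul(Add(1114, Rational(-194059, 360)), -23) = Mul(Rational(206981, 360), -23) = Rational(-4760563, 360)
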